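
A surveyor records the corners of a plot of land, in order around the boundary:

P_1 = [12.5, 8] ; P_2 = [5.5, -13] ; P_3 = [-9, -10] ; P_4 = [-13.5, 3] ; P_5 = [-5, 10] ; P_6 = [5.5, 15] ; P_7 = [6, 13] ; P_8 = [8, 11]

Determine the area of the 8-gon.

Apply the surveyor's formula: 2A = Σ (x_i·y_{i+1} − x_{i+1}·y_i), indices taken mod 8.
P_1→P_2: (12.5)(-13) − (5.5)(8) = -206.5
P_2→P_3: (5.5)(-10) − (-9)(-13) = -172
P_3→P_4: (-9)(3) − (-13.5)(-10) = -162
P_4→P_5: (-13.5)(10) − (-5)(3) = -120
P_5→P_6: (-5)(15) − (5.5)(10) = -130
P_6→P_7: (5.5)(13) − (6)(15) = -18.5
P_7→P_8: (6)(11) − (8)(13) = -38
P_8→P_1: (8)(8) − (12.5)(11) = -73.5
Σ = -920.5
Area = |Σ|/2 = 460.25.

460.25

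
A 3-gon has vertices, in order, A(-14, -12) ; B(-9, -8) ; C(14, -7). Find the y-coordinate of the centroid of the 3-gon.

-9

Apply the shoelace (surveyor's) formula. First the cross-terms c_i = x_i·y_{i+1} − x_{i+1}·y_i:
  4, 175, -266  ⇒  2A = -87, A = -43.5.
Then Σ (y_i + y_{i+1})·c_i = 2349, so ȳ = 2349 / (6·(-43.5)) = -9.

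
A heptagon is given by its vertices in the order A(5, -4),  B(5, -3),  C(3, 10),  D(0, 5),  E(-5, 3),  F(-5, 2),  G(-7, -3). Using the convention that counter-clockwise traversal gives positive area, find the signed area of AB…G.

90.5

A→B: (5)(-3) − (5)(-4) = 5
B→C: (5)(10) − (3)(-3) = 59
C→D: (3)(5) − (0)(10) = 15
D→E: (0)(3) − (-5)(5) = 25
E→F: (-5)(2) − (-5)(3) = 5
F→G: (-5)(-3) − (-7)(2) = 29
G→A: (-7)(-4) − (5)(-3) = 43
Σ = 181
Signed area = Σ/2 = 90.5 (positive ⇒ counter-clockwise traversal).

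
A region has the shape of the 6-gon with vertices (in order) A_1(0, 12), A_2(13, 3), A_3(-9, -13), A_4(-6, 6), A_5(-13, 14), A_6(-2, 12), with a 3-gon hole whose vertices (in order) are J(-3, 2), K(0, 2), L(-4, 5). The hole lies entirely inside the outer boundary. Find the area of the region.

Outer boundary:
Apply the shoelace (surveyor's) formula: 2A = Σ (x_i·y_{i+1} − x_{i+1}·y_i), indices taken mod 6.
Σ = (-156) + (-142) + (-132) + (-6) + (-128) + (-24) = -588
Area = |Σ|/2 = 294.
Hole:
Apply the surveyor's formula: 2A = Σ (x_i·y_{i+1} − x_{i+1}·y_i), indices taken mod 3.
Cross-terms: -6, 8, 7  ⇒  Σ = 9
Area = |Σ|/2 = 4.5.
Net area = 294 − 4.5 = 289.5.

289.5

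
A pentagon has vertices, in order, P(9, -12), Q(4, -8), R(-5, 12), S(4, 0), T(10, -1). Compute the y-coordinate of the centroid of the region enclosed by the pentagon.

-461/179

Apply the surveyor's formula. First the cross-terms c_i = x_i·y_{i+1} − x_{i+1}·y_i:
  -24, 8, -48, -4, -111  ⇒  2A = -179, A = -89.5.
Then Σ (y_i + y_{i+1})·c_i = 1383, so ȳ = 1383 / (6·(-89.5)) = -461/179.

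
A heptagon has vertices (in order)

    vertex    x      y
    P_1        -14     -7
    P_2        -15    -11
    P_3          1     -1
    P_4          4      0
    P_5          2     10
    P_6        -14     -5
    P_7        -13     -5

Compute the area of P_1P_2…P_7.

137.5

Apply the shoelace formula: 2A = Σ (x_i·y_{i+1} − x_{i+1}·y_i), indices taken mod 7.
Σ = (49) + (26) + (4) + (40) + (130) + (5) + (21) = 275
Area = |Σ|/2 = 137.5.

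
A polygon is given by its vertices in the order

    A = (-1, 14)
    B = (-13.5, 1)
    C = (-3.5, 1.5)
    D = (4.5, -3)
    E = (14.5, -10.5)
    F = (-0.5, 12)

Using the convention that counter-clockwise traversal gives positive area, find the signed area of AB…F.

Apply the shoelace formula: 2A = Σ (x_i·y_{i+1} − x_{i+1}·y_i), indices taken mod 6.
Σ = (188) + (-16.75) + (3.75) + (-3.75) + (168.75) + (5) = 345
Signed area = Σ/2 = 172.5 (positive ⇒ counter-clockwise traversal).

172.5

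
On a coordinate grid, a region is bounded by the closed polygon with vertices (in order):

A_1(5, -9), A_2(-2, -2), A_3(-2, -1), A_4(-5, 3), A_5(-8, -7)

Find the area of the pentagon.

62.5

Σ = (-28) + (-2) + (-11) + (59) + (107) = 125
Area = |Σ|/2 = 62.5.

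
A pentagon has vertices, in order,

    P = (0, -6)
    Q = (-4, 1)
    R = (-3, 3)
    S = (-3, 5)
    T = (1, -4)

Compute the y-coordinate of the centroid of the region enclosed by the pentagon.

-103/114

Apply the surveyor's formula. First the cross-terms c_i = x_i·y_{i+1} − x_{i+1}·y_i:
  -24, -9, -6, 7, -6  ⇒  2A = -38, A = -19.
Then Σ (y_i + y_{i+1})·c_i = 103, so ȳ = 103 / (6·(-19)) = -103/114.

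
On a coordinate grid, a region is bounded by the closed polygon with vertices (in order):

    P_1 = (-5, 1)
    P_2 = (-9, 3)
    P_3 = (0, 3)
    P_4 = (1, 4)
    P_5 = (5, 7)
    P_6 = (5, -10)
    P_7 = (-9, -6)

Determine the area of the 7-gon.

146.5

Apply Gauss's area formula: 2A = Σ (x_i·y_{i+1} − x_{i+1}·y_i), indices taken mod 7.
P_1→P_2: (-5)(3) − (-9)(1) = -6
P_2→P_3: (-9)(3) − (0)(3) = -27
P_3→P_4: (0)(4) − (1)(3) = -3
P_4→P_5: (1)(7) − (5)(4) = -13
P_5→P_6: (5)(-10) − (5)(7) = -85
P_6→P_7: (5)(-6) − (-9)(-10) = -120
P_7→P_1: (-9)(1) − (-5)(-6) = -39
Σ = -293
Area = |Σ|/2 = 146.5.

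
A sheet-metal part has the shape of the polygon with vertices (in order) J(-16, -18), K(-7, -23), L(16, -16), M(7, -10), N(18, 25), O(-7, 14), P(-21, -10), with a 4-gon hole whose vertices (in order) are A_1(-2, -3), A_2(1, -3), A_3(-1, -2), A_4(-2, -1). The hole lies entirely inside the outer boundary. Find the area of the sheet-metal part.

1016.5

Outer boundary:
Σ = (242) + (480) + (-48) + (355) + (427) + (364) + (218) = 2038
Area = |Σ|/2 = 1019.
Hole:
Cross-terms: 9, -5, -3, 4  ⇒  Σ = 5
Area = |Σ|/2 = 2.5.
Net area = 1019 − 2.5 = 1016.5.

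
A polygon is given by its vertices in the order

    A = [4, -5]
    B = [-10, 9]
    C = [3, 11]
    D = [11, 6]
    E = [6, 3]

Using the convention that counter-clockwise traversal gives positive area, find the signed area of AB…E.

-149.5

Apply the shoelace formula: 2A = Σ (x_i·y_{i+1} − x_{i+1}·y_i), indices taken mod 5.
Cross-terms: -14, -137, -103, -3, -42  ⇒  Σ = -299
Signed area = Σ/2 = -149.5 (negative ⇒ clockwise traversal).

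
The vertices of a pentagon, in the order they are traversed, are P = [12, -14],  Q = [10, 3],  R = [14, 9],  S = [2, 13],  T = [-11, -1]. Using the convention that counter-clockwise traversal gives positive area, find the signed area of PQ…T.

Apply Gauss's area formula: 2A = Σ (x_i·y_{i+1} − x_{i+1}·y_i), indices taken mod 5.
P→Q: (12)(3) − (10)(-14) = 176
Q→R: (10)(9) − (14)(3) = 48
R→S: (14)(13) − (2)(9) = 164
S→T: (2)(-1) − (-11)(13) = 141
T→P: (-11)(-14) − (12)(-1) = 166
Σ = 695
Signed area = Σ/2 = 347.5 (positive ⇒ counter-clockwise traversal).

347.5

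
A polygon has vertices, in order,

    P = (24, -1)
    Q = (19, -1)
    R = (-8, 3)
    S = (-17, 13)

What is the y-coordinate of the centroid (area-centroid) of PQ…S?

Apply the shoelace formula. First the cross-terms c_i = x_i·y_{i+1} − x_{i+1}·y_i:
  -5, 49, -53, -295  ⇒  2A = -304, A = -152.
Then Σ (y_i + y_{i+1})·c_i = -4280, so ȳ = -4280 / (6·(-152)) = 535/114.

535/114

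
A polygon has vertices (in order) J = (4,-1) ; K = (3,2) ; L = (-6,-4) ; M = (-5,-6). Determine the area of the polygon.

28

Σ = (11) + (0) + (16) + (29) = 56
Area = |Σ|/2 = 28.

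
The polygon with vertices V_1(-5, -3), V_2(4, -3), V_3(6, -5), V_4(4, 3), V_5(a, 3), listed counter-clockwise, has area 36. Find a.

3

Write out the shoelace sum; only the two edges meeting at V_5 involve a:
2·Area = [(4·3 − a·3) + (a·(-3) − (-5)·3)] + 63
       = -6·a + 90 = 72
⇒ a = 3.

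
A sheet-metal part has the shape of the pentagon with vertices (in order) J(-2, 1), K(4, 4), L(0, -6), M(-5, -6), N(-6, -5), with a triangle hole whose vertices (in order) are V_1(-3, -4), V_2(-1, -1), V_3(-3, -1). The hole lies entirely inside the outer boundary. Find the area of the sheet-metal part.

Outer boundary:
Apply Gauss's area formula: 2A = Σ (x_i·y_{i+1} − x_{i+1}·y_i), indices taken mod 5.
J→K: (-2)(4) − (4)(1) = -12
K→L: (4)(-6) − (0)(4) = -24
L→M: (0)(-6) − (-5)(-6) = -30
M→N: (-5)(-5) − (-6)(-6) = -11
N→J: (-6)(1) − (-2)(-5) = -16
Σ = -93
Area = |Σ|/2 = 46.5.
Hole:
V_1→V_2: (-3)(-1) − (-1)(-4) = -1
V_2→V_3: (-1)(-1) − (-3)(-1) = -2
V_3→V_1: (-3)(-4) − (-3)(-1) = 9
Σ = 6
Area = |Σ|/2 = 3.
Net area = 46.5 − 3 = 43.5.

43.5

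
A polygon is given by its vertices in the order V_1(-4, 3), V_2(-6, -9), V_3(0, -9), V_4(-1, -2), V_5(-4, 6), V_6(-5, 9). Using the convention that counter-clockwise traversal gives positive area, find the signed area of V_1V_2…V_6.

Σ = (54) + (54) + (-9) + (-14) + (-6) + (21) = 100
Signed area = Σ/2 = 50 (positive ⇒ counter-clockwise traversal).

50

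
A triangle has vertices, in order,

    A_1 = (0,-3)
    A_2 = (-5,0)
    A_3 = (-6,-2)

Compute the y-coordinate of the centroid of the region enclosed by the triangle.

Apply Gauss's area formula. First the cross-terms c_i = x_i·y_{i+1} − x_{i+1}·y_i:
  -15, 10, 18  ⇒  2A = 13, A = 6.5.
Then Σ (y_i + y_{i+1})·c_i = -65, so ȳ = -65 / (6·6.5) = -5/3.

-5/3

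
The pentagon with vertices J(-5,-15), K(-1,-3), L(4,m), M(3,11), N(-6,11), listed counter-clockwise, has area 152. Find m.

-1

Write out the shoelace sum; only the two edges meeting at L involve m:
2·Area = [((-1)·m − 4·(-3)) + (4·11 − 3·m)] + 244
       = -4·m + 300 = 304
⇒ m = -1.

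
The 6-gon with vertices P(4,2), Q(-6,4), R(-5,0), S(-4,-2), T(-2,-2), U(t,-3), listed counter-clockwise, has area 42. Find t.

1

The doubled signed area Σ (x_i y_{i+1} − x_{i+1} y_i) is linear in t.
With t=0 it equals 80; the coefficient of t is 4 (from the two edges through U).
So 4·t + 80 = 2·42 = 84 ⇒ t = 1.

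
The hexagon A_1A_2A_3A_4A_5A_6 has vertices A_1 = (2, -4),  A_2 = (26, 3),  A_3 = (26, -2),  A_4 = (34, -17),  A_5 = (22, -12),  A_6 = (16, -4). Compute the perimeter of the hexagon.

84

|A_1A_2| = √((24)² + (7)²) = √625 = 25
|A_2A_3| = √((0)² + (-5)²) = √25 = 5
|A_3A_4| = √((8)² + (-15)²) = √289 = 17
|A_4A_5| = √((-12)² + (5)²) = √169 = 13
|A_5A_6| = √((-6)² + (8)²) = √100 = 10
|A_6A_1| = √((-14)² + (0)²) = √196 = 14
Perimeter = 25 + 5 + 17 + 13 + 10 + 14 = 84.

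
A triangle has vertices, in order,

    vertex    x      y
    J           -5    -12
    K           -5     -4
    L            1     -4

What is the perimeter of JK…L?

|JK| = √((0)² + (8)²) = √64 = 8
|KL| = √((6)² + (0)²) = √36 = 6
|LJ| = √((-6)² + (-8)²) = √100 = 10
Perimeter = 8 + 6 + 10 = 24.

24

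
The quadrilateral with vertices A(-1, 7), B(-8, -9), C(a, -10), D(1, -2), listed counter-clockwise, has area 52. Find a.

The doubled signed area Σ (x_i y_{i+1} − x_{i+1} y_i) is linear in a.
With a=0 it equals 160; the coefficient of a is 7 (from the two edges through C).
So 7·a + 160 = 2·52 = 104 ⇒ a = -8.

-8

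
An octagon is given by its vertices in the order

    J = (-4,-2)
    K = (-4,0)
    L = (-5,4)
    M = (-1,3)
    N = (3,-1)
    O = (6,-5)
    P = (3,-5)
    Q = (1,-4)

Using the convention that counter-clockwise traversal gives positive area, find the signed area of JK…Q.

-46

Apply the shoelace formula: 2A = Σ (x_i·y_{i+1} − x_{i+1}·y_i), indices taken mod 8.
J→K: (-4)(0) − (-4)(-2) = -8
K→L: (-4)(4) − (-5)(0) = -16
L→M: (-5)(3) − (-1)(4) = -11
M→N: (-1)(-1) − (3)(3) = -8
N→O: (3)(-5) − (6)(-1) = -9
O→P: (6)(-5) − (3)(-5) = -15
P→Q: (3)(-4) − (1)(-5) = -7
Q→J: (1)(-2) − (-4)(-4) = -18
Σ = -92
Signed area = Σ/2 = -46 (negative ⇒ clockwise traversal).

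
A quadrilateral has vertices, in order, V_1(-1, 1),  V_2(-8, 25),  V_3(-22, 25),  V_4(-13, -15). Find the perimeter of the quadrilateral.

100

|V_1V_2| = √((-7)² + (24)²) = √625 = 25
|V_2V_3| = √((-14)² + (0)²) = √196 = 14
|V_3V_4| = √((9)² + (-40)²) = √1681 = 41
|V_4V_1| = √((12)² + (16)²) = √400 = 20
Perimeter = 25 + 14 + 41 + 20 = 100.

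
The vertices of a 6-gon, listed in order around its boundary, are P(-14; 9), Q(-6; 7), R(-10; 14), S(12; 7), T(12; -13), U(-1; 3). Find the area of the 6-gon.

Apply the shoelace formula: 2A = Σ (x_i·y_{i+1} − x_{i+1}·y_i), indices taken mod 6.
Cross-terms: -44, -14, -238, -240, 23, 33  ⇒  Σ = -480
Area = |Σ|/2 = 240.

240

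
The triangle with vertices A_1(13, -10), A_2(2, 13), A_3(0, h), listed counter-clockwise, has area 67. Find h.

Write out the shoelace sum; only the two edges meeting at A_3 involve h:
2·Area = [(2·h − 0·13) + (0·(-10) − 13·h)] + 189
       = -11·h + 189 = 134
⇒ h = 5.

5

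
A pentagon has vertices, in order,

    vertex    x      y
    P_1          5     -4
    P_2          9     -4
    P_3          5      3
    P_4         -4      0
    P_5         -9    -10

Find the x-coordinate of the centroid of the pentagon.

Apply the surveyor's formula. First the cross-terms c_i = x_i·y_{i+1} − x_{i+1}·y_i:
  16, 47, 12, 40, 86  ⇒  2A = 201, A = 100.5.
Then Σ (x_i + x_{i+1})·c_i = 30, so x̄ = 30 / (6·100.5) = 10/201.

10/201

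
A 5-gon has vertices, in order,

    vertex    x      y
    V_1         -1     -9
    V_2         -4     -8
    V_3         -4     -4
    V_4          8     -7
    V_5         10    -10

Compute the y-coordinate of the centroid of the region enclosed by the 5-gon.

Apply the shoelace formula. First the cross-terms c_i = x_i·y_{i+1} − x_{i+1}·y_i:
  -28, -16, 60, -10, -100  ⇒  2A = -94, A = -47.
Then Σ (y_i + y_{i+1})·c_i = 2078, so ȳ = 2078 / (6·(-47)) = -1039/141.

-1039/141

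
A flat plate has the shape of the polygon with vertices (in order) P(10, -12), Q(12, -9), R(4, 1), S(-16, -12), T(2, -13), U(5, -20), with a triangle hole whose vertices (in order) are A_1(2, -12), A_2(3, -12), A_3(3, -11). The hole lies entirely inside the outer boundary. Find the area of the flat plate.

Outer boundary:
Apply Gauss's area formula: 2A = Σ (x_i·y_{i+1} − x_{i+1}·y_i), indices taken mod 6.
Σ = (54) + (48) + (-32) + (232) + (25) + (140) = 467
Area = |Σ|/2 = 233.5.
Hole:
Apply the shoelace formula: 2A = Σ (x_i·y_{i+1} − x_{i+1}·y_i), indices taken mod 3.
Σ = (12) + (3) + (-14) = 1
Area = |Σ|/2 = 0.5.
Net area = 233.5 − 0.5 = 233.

233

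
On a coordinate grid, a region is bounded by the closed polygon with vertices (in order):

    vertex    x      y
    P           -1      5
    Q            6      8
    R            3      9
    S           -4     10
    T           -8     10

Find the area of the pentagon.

34

Apply Gauss's area formula: 2A = Σ (x_i·y_{i+1} − x_{i+1}·y_i), indices taken mod 5.
P→Q: (-1)(8) − (6)(5) = -38
Q→R: (6)(9) − (3)(8) = 30
R→S: (3)(10) − (-4)(9) = 66
S→T: (-4)(10) − (-8)(10) = 40
T→P: (-8)(5) − (-1)(10) = -30
Σ = 68
Area = |Σ|/2 = 34.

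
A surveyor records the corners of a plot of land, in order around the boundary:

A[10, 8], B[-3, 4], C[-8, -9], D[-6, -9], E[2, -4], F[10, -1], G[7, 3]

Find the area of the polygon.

Apply the surveyor's formula: 2A = Σ (x_i·y_{i+1} − x_{i+1}·y_i), indices taken mod 7.
Σ = (64) + (59) + (18) + (42) + (38) + (37) + (26) = 284
Area = |Σ|/2 = 142.

142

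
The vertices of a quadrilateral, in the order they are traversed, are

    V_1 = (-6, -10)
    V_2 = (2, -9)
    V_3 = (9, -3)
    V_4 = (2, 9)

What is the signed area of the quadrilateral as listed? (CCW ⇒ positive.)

135

Cross-terms: 74, 75, 87, 34  ⇒  Σ = 270
Signed area = Σ/2 = 135 (positive ⇒ counter-clockwise traversal).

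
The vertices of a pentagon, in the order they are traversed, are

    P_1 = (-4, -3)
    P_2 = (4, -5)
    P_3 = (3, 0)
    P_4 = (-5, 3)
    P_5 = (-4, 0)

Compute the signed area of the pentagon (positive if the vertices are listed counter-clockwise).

40

P_1→P_2: (-4)(-5) − (4)(-3) = 32
P_2→P_3: (4)(0) − (3)(-5) = 15
P_3→P_4: (3)(3) − (-5)(0) = 9
P_4→P_5: (-5)(0) − (-4)(3) = 12
P_5→P_1: (-4)(-3) − (-4)(0) = 12
Σ = 80
Signed area = Σ/2 = 40 (positive ⇒ counter-clockwise traversal).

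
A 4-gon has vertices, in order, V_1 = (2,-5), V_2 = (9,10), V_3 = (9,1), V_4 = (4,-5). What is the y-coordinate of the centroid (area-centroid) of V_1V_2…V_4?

1.2

Apply the shoelace (surveyor's) formula. First the cross-terms c_i = x_i·y_{i+1} − x_{i+1}·y_i:
  65, -81, -49, -10  ⇒  2A = -75, A = -37.5.
Then Σ (y_i + y_{i+1})·c_i = -270, so ȳ = -270 / (6·(-37.5)) = 1.2.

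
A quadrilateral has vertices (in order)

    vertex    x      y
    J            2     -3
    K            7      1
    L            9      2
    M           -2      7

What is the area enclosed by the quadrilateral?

Apply the shoelace formula: 2A = Σ (x_i·y_{i+1} − x_{i+1}·y_i), indices taken mod 4.
J→K: (2)(1) − (7)(-3) = 23
K→L: (7)(2) − (9)(1) = 5
L→M: (9)(7) − (-2)(2) = 67
M→J: (-2)(-3) − (2)(7) = -8
Σ = 87
Area = |Σ|/2 = 43.5.

43.5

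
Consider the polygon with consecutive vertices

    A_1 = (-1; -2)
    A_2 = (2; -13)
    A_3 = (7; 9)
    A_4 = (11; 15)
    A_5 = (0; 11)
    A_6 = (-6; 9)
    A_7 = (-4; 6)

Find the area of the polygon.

166.5

Apply the shoelace (surveyor's) formula: 2A = Σ (x_i·y_{i+1} − x_{i+1}·y_i), indices taken mod 7.
Σ = (17) + (109) + (6) + (121) + (66) + (0) + (14) = 333
Area = |Σ|/2 = 166.5.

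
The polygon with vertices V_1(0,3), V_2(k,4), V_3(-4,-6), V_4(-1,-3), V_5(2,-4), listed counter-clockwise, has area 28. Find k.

-2

The doubled signed area Σ (x_i y_{i+1} − x_{i+1} y_i) is linear in k.
With k=0 it equals 38; the coefficient of k is -9 (from the two edges through V_2).
So -9·k + 38 = 2·28 = 56 ⇒ k = -2.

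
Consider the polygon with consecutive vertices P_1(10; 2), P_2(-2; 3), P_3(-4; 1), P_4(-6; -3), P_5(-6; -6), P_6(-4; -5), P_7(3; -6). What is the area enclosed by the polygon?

95.5

Apply the shoelace formula: 2A = Σ (x_i·y_{i+1} − x_{i+1}·y_i), indices taken mod 7.
Σ = (34) + (10) + (18) + (18) + (6) + (39) + (66) = 191
Area = |Σ|/2 = 95.5.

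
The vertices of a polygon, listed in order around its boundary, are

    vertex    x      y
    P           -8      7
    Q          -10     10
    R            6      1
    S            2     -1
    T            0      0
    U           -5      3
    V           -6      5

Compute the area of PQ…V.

Apply the surveyor's formula: 2A = Σ (x_i·y_{i+1} − x_{i+1}·y_i), indices taken mod 7.
Σ = (-10) + (-70) + (-8) + (0) + (0) + (-7) + (-2) = -97
Area = |Σ|/2 = 48.5.

48.5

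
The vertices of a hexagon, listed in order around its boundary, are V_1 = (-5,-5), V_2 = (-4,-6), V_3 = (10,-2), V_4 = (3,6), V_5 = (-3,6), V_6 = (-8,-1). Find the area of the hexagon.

Apply the surveyor's formula: 2A = Σ (x_i·y_{i+1} − x_{i+1}·y_i), indices taken mod 6.
Σ = (10) + (68) + (66) + (36) + (51) + (35) = 266
Area = |Σ|/2 = 133.

133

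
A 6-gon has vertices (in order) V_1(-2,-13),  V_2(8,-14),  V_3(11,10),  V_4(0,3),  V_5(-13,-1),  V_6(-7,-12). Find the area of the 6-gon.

327

Σ = (132) + (234) + (33) + (39) + (149) + (67) = 654
Area = |Σ|/2 = 327.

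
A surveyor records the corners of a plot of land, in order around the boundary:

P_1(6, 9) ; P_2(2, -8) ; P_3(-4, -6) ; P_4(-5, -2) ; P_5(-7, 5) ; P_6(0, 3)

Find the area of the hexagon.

105

Apply Gauss's area formula: 2A = Σ (x_i·y_{i+1} − x_{i+1}·y_i), indices taken mod 6.
Σ = (-66) + (-44) + (-22) + (-39) + (-21) + (-18) = -210
Area = |Σ|/2 = 105.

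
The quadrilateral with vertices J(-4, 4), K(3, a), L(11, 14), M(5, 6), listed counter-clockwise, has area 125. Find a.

Write out the shoelace sum; only the two edges meeting at K involve a:
2·Area = [((-4)·a − 3·4) + (3·14 − 11·a)] + 40
       = -15·a + 70 = 250
⇒ a = -12.

-12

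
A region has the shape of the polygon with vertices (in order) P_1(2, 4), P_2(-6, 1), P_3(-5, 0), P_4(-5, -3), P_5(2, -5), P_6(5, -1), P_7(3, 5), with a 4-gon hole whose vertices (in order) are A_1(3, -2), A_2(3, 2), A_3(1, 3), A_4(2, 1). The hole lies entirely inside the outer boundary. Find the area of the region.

Outer boundary:
Apply Gauss's area formula: 2A = Σ (x_i·y_{i+1} − x_{i+1}·y_i), indices taken mod 7.
Cross-terms: 26, 5, 15, 31, 23, 28, 2  ⇒  Σ = 130
Area = |Σ|/2 = 65.
Hole:
Cross-terms: 12, 7, -5, -7  ⇒  Σ = 7
Area = |Σ|/2 = 3.5.
Net area = 65 − 3.5 = 61.5.

61.5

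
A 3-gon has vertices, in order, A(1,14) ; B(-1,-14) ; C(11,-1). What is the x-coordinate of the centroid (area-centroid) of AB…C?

Apply the surveyor's formula. First the cross-terms c_i = x_i·y_{i+1} − x_{i+1}·y_i:
  0, 155, 155  ⇒  2A = 310, A = 155.
Then Σ (x_i + x_{i+1})·c_i = 3410, so x̄ = 3410 / (6·155) = 11/3.

11/3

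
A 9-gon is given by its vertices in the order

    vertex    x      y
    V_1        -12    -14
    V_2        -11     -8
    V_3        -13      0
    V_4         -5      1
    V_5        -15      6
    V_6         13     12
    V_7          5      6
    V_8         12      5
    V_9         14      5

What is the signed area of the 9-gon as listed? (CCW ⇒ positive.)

Apply the surveyor's formula: 2A = Σ (x_i·y_{i+1} − x_{i+1}·y_i), indices taken mod 9.
Cross-terms: -58, -104, -13, -15, -258, 18, -47, -10, -136  ⇒  Σ = -623
Signed area = Σ/2 = -311.5 (negative ⇒ clockwise traversal).

-311.5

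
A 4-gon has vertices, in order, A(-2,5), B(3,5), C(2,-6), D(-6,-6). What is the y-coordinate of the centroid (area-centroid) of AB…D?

-12/13

Apply the shoelace (surveyor's) formula. First the cross-terms c_i = x_i·y_{i+1} − x_{i+1}·y_i:
  -25, -28, -48, -42  ⇒  2A = -143, A = -71.5.
Then Σ (y_i + y_{i+1})·c_i = 396, so ȳ = 396 / (6·(-71.5)) = -12/13.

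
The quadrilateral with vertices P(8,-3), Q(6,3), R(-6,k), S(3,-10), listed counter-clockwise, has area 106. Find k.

The doubled signed area Σ (x_i y_{i+1} − x_{i+1} y_i) is linear in k.
With k=0 it equals 191; the coefficient of k is 3 (from the two edges through R).
So 3·k + 191 = 2·106 = 212 ⇒ k = 7.

7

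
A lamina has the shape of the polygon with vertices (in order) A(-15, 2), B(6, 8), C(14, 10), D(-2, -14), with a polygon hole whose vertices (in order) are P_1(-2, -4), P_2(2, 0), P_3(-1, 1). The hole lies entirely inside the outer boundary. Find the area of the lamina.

Outer boundary:
Apply the shoelace formula: 2A = Σ (x_i·y_{i+1} − x_{i+1}·y_i), indices taken mod 4.
Σ = (-132) + (-52) + (-176) + (-214) = -574
Area = |Σ|/2 = 287.
Hole:
Cross-terms: 8, 2, 6  ⇒  Σ = 16
Area = |Σ|/2 = 8.
Net area = 287 − 8 = 279.

279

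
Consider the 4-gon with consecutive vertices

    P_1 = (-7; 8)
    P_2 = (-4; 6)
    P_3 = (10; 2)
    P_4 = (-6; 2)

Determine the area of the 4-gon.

40

Σ = (-10) + (-68) + (32) + (-34) = -80
Area = |Σ|/2 = 40.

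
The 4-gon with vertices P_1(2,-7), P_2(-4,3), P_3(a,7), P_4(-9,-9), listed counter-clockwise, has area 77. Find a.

The doubled signed area Σ (x_i y_{i+1} − x_{i+1} y_i) is linear in a.
With a=0 it equals 94; the coefficient of a is -12 (from the two edges through P_3).
So -12·a + 94 = 2·77 = 154 ⇒ a = -5.

-5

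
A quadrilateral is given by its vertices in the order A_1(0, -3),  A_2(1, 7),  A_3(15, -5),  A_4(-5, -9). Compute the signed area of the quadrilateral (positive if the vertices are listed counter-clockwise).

-126

Apply Gauss's area formula: 2A = Σ (x_i·y_{i+1} − x_{i+1}·y_i), indices taken mod 4.
Σ = (3) + (-110) + (-160) + (15) = -252
Signed area = Σ/2 = -126 (negative ⇒ clockwise traversal).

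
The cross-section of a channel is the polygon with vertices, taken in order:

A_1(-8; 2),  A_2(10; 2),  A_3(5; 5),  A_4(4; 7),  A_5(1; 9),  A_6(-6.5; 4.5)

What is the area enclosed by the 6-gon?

Σ = (-36) + (40) + (15) + (29) + (63) + (23) = 134
Area = |Σ|/2 = 67.

67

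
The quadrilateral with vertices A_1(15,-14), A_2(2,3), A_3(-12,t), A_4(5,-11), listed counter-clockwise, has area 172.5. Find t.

Write out the shoelace sum; only the two edges meeting at A_3 involve t:
2·Area = [(2·t − (-12)·3) + ((-12)·(-11) − 5·t)] + 168
       = -3·t + 336 = 345
⇒ t = -3.

-3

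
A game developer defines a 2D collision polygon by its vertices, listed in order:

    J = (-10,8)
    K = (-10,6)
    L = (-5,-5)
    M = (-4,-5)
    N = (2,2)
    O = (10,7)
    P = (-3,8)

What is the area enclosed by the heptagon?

129

Apply the shoelace formula: 2A = Σ (x_i·y_{i+1} − x_{i+1}·y_i), indices taken mod 7.
Σ = (20) + (80) + (5) + (2) + (-6) + (101) + (56) = 258
Area = |Σ|/2 = 129.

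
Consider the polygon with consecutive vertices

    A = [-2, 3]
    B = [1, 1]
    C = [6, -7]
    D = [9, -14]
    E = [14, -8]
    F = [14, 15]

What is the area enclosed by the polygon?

239.5

Apply the shoelace (surveyor's) formula: 2A = Σ (x_i·y_{i+1} − x_{i+1}·y_i), indices taken mod 6.
Σ = (-5) + (-13) + (-21) + (124) + (322) + (72) = 479
Area = |Σ|/2 = 239.5.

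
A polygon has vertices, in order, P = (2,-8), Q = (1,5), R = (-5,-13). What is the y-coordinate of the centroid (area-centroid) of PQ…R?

-16/3

Apply the shoelace (surveyor's) formula. First the cross-terms c_i = x_i·y_{i+1} − x_{i+1}·y_i:
  18, 12, 66  ⇒  2A = 96, A = 48.
Then Σ (y_i + y_{i+1})·c_i = -1536, so ȳ = -1536 / (6·48) = -16/3.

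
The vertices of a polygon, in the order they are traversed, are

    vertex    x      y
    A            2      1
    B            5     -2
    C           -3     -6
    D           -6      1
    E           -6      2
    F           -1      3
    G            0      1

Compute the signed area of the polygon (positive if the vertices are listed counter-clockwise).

-54.5

Apply the surveyor's formula: 2A = Σ (x_i·y_{i+1} − x_{i+1}·y_i), indices taken mod 7.
Σ = (-9) + (-36) + (-39) + (-6) + (-16) + (-1) + (-2) = -109
Signed area = Σ/2 = -54.5 (negative ⇒ clockwise traversal).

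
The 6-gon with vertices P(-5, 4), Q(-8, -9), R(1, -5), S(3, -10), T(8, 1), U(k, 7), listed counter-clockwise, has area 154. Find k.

1

The doubled signed area Σ (x_i y_{i+1} − x_{i+1} y_i) is linear in k.
With k=0 it equals 305; the coefficient of k is 3 (from the two edges through U).
So 3·k + 305 = 2·154 = 308 ⇒ k = 1.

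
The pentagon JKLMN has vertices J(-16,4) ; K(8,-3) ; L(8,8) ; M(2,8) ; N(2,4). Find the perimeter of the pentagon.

64

|JK| = √((24)² + (-7)²) = √625 = 25
|KL| = √((0)² + (11)²) = √121 = 11
|LM| = √((-6)² + (0)²) = √36 = 6
|MN| = √((0)² + (-4)²) = √16 = 4
|NJ| = √((-18)² + (0)²) = √324 = 18
Perimeter = 25 + 11 + 6 + 4 + 18 = 64.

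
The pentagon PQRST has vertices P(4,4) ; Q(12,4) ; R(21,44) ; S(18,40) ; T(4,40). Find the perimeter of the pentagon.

|PQ| = √((8)² + (0)²) = √64 = 8
|QR| = √((9)² + (40)²) = √1681 = 41
|RS| = √((-3)² + (-4)²) = √25 = 5
|ST| = √((-14)² + (0)²) = √196 = 14
|TP| = √((0)² + (-36)²) = √1296 = 36
Perimeter = 8 + 41 + 5 + 14 + 36 = 104.

104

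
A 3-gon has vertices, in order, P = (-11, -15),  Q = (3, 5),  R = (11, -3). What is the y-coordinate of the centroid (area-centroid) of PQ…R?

Apply the shoelace (surveyor's) formula. First the cross-terms c_i = x_i·y_{i+1} − x_{i+1}·y_i:
  -10, -64, -198  ⇒  2A = -272, A = -136.
Then Σ (y_i + y_{i+1})·c_i = 3536, so ȳ = 3536 / (6·(-136)) = -13/3.

-13/3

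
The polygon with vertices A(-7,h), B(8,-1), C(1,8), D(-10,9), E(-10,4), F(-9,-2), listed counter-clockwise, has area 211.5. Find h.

The doubled signed area Σ (x_i y_{i+1} − x_{i+1} y_i) is linear in h.
With h=0 it equals 253; the coefficient of h is -17 (from the two edges through A).
So -17·h + 253 = 2·211.5 = 423 ⇒ h = -10.

-10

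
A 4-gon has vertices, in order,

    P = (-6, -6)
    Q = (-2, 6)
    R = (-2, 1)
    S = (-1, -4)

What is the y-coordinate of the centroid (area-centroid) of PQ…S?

-223/141

Apply the shoelace formula. First the cross-terms c_i = x_i·y_{i+1} − x_{i+1}·y_i:
  -48, 10, 9, -18  ⇒  2A = -47, A = -23.5.
Then Σ (y_i + y_{i+1})·c_i = 223, so ȳ = 223 / (6·(-23.5)) = -223/141.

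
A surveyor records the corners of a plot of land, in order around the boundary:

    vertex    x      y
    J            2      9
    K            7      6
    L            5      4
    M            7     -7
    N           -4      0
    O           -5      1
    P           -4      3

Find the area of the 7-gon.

Cross-terms: -51, -2, -63, -28, -4, -11, -42  ⇒  Σ = -201
Area = |Σ|/2 = 100.5.

100.5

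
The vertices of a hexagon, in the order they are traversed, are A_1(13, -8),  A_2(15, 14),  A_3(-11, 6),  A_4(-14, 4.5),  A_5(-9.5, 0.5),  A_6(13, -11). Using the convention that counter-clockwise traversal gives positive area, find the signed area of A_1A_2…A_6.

Apply the surveyor's formula: 2A = Σ (x_i·y_{i+1} − x_{i+1}·y_i), indices taken mod 6.
Σ = (302) + (244) + (34.5) + (35.75) + (98) + (39) = 753.25
Signed area = Σ/2 = 376.625 (positive ⇒ counter-clockwise traversal).

376.625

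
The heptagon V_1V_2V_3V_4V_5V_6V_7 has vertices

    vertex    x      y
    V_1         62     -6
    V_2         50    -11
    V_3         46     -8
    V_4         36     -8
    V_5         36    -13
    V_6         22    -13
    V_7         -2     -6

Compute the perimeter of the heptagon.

136

|V_1V_2| = √((-12)² + (-5)²) = √169 = 13
|V_2V_3| = √((-4)² + (3)²) = √25 = 5
|V_3V_4| = √((-10)² + (0)²) = √100 = 10
|V_4V_5| = √((0)² + (-5)²) = √25 = 5
|V_5V_6| = √((-14)² + (0)²) = √196 = 14
|V_6V_7| = √((-24)² + (7)²) = √625 = 25
|V_7V_1| = √((64)² + (0)²) = √4096 = 64
Perimeter = 13 + 5 + 10 + 5 + 14 + 25 + 64 = 136.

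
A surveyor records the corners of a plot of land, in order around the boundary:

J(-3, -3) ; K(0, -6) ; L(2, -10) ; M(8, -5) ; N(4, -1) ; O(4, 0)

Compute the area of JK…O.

Σ = (18) + (12) + (70) + (12) + (4) + (-12) = 104
Area = |Σ|/2 = 52.

52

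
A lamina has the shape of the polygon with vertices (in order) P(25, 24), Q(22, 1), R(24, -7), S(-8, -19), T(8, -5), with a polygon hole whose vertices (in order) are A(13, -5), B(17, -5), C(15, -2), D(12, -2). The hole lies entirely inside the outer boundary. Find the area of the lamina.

331.5

Outer boundary:
Apply the shoelace formula: 2A = Σ (x_i·y_{i+1} − x_{i+1}·y_i), indices taken mod 5.
Σ = (-503) + (-178) + (-512) + (192) + (317) = -684
Area = |Σ|/2 = 342.
Hole:
Σ = (20) + (41) + (-6) + (-34) = 21
Area = |Σ|/2 = 10.5.
Net area = 342 − 10.5 = 331.5.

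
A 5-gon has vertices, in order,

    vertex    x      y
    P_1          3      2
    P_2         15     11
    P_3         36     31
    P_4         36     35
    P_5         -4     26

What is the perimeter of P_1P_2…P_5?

|P_1P_2| = √((12)² + (9)²) = √225 = 15
|P_2P_3| = √((21)² + (20)²) = √841 = 29
|P_3P_4| = √((0)² + (4)²) = √16 = 4
|P_4P_5| = √((-40)² + (-9)²) = √1681 = 41
|P_5P_1| = √((7)² + (-24)²) = √625 = 25
Perimeter = 15 + 29 + 4 + 41 + 25 = 114.

114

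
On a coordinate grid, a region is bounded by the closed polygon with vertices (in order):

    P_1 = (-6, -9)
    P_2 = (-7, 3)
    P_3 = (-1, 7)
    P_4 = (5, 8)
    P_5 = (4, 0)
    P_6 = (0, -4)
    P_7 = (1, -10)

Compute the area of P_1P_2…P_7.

141.5

Apply the surveyor's formula: 2A = Σ (x_i·y_{i+1} − x_{i+1}·y_i), indices taken mod 7.
Σ = (-81) + (-46) + (-43) + (-32) + (-16) + (4) + (-69) = -283
Area = |Σ|/2 = 141.5.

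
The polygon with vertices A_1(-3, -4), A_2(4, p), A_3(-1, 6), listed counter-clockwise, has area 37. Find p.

-6

The doubled signed area Σ (x_i y_{i+1} − x_{i+1} y_i) is linear in p.
With p=0 it equals 62; the coefficient of p is -2 (from the two edges through A_2).
So -2·p + 62 = 2·37 = 74 ⇒ p = -6.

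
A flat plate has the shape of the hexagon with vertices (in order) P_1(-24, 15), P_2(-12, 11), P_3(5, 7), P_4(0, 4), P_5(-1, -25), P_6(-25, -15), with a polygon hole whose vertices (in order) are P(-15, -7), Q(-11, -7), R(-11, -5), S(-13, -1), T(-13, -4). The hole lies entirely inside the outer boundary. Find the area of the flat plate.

761

Outer boundary:
Apply Gauss's area formula: 2A = Σ (x_i·y_{i+1} − x_{i+1}·y_i), indices taken mod 6.
Σ = (-84) + (-139) + (20) + (4) + (-610) + (-735) = -1544
Area = |Σ|/2 = 772.
Hole:
Apply the surveyor's formula: 2A = Σ (x_i·y_{i+1} − x_{i+1}·y_i), indices taken mod 5.
Cross-terms: 28, -22, -54, 39, 31  ⇒  Σ = 22
Area = |Σ|/2 = 11.
Net area = 772 − 11 = 761.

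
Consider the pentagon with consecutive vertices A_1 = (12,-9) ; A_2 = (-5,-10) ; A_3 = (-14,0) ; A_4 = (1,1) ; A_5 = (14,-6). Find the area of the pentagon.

Apply Gauss's area formula: 2A = Σ (x_i·y_{i+1} − x_{i+1}·y_i), indices taken mod 5.
A_1→A_2: (12)(-10) − (-5)(-9) = -165
A_2→A_3: (-5)(0) − (-14)(-10) = -140
A_3→A_4: (-14)(1) − (1)(0) = -14
A_4→A_5: (1)(-6) − (14)(1) = -20
A_5→A_1: (14)(-9) − (12)(-6) = -54
Σ = -393
Area = |Σ|/2 = 196.5.

196.5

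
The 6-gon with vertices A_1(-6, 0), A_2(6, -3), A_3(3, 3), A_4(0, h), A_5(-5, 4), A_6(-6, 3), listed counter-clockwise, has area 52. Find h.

4

Write out the shoelace sum; only the two edges meeting at A_4 involve h:
2·Area = [(3·h − 0·3) + (0·4 − (-5)·h)] + 72
       = 8·h + 72 = 104
⇒ h = 4.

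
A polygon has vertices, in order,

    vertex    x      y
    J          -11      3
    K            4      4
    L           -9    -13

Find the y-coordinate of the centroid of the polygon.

-2

Apply the surveyor's formula. First the cross-terms c_i = x_i·y_{i+1} − x_{i+1}·y_i:
  -56, -16, -170  ⇒  2A = -242, A = -121.
Then Σ (y_i + y_{i+1})·c_i = 1452, so ȳ = 1452 / (6·(-121)) = -2.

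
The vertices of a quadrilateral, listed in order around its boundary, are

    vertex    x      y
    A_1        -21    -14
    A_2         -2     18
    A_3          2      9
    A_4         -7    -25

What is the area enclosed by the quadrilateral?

437

Σ = (-406) + (-54) + (13) + (-427) = -874
Area = |Σ|/2 = 437.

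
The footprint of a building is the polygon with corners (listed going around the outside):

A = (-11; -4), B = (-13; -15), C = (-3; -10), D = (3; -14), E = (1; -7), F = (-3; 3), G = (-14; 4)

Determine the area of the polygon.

187.5

Σ = (113) + (85) + (72) + (-7) + (-18) + (30) + (100) = 375
Area = |Σ|/2 = 187.5.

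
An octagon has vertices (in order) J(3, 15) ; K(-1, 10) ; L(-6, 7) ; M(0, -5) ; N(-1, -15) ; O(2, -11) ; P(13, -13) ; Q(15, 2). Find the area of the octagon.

360.5

Apply the surveyor's formula: 2A = Σ (x_i·y_{i+1} − x_{i+1}·y_i), indices taken mod 8.
J→K: (3)(10) − (-1)(15) = 45
K→L: (-1)(7) − (-6)(10) = 53
L→M: (-6)(-5) − (0)(7) = 30
M→N: (0)(-15) − (-1)(-5) = -5
N→O: (-1)(-11) − (2)(-15) = 41
O→P: (2)(-13) − (13)(-11) = 117
P→Q: (13)(2) − (15)(-13) = 221
Q→J: (15)(15) − (3)(2) = 219
Σ = 721
Area = |Σ|/2 = 360.5.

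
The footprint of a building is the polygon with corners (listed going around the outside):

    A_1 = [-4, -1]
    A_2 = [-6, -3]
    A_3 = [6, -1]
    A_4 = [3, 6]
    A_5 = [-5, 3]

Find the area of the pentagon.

Apply the shoelace formula: 2A = Σ (x_i·y_{i+1} − x_{i+1}·y_i), indices taken mod 5.
A_1→A_2: (-4)(-3) − (-6)(-1) = 6
A_2→A_3: (-6)(-1) − (6)(-3) = 24
A_3→A_4: (6)(6) − (3)(-1) = 39
A_4→A_5: (3)(3) − (-5)(6) = 39
A_5→A_1: (-5)(-1) − (-4)(3) = 17
Σ = 125
Area = |Σ|/2 = 62.5.

62.5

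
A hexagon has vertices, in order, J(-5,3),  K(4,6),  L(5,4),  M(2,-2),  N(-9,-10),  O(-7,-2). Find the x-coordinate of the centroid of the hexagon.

Apply the shoelace formula. First the cross-terms c_i = x_i·y_{i+1} − x_{i+1}·y_i:
  -42, -14, -18, -38, -52, -31  ⇒  2A = -195, A = -97.5.
Then Σ (x_i + x_{i+1})·c_i = 1260, so x̄ = 1260 / (6·(-97.5)) = -28/13.

-28/13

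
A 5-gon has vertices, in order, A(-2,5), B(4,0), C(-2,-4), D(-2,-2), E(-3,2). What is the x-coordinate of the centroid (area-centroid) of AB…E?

Apply the surveyor's formula. First the cross-terms c_i = x_i·y_{i+1} − x_{i+1}·y_i:
  -20, -16, -4, -10, -11  ⇒  2A = -61, A = -30.5.
Then Σ (x_i + x_{i+1})·c_i = 49, so x̄ = 49 / (6·(-30.5)) = -49/183.

-49/183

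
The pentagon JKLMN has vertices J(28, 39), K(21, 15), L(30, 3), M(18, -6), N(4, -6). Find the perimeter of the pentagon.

|JK| = √((-7)² + (-24)²) = √625 = 25
|KL| = √((9)² + (-12)²) = √225 = 15
|LM| = √((-12)² + (-9)²) = √225 = 15
|MN| = √((-14)² + (0)²) = √196 = 14
|NJ| = √((24)² + (45)²) = √2601 = 51
Perimeter = 25 + 15 + 15 + 14 + 51 = 120.

120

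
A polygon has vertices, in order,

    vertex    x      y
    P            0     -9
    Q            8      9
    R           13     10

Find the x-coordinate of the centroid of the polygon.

Apply the shoelace formula. First the cross-terms c_i = x_i·y_{i+1} − x_{i+1}·y_i:
  72, -37, -117  ⇒  2A = -82, A = -41.
Then Σ (x_i + x_{i+1})·c_i = -1722, so x̄ = -1722 / (6·(-41)) = 7.

7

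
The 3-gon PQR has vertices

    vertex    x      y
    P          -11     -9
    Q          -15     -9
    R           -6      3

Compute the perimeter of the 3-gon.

32

|PQ| = √((-4)² + (0)²) = √16 = 4
|QR| = √((9)² + (12)²) = √225 = 15
|RP| = √((-5)² + (-12)²) = √169 = 13
Perimeter = 4 + 15 + 13 = 32.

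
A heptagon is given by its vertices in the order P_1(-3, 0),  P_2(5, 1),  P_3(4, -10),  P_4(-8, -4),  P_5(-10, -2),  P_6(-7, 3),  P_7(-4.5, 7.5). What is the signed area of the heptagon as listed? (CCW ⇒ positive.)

-118.75

Apply the shoelace (surveyor's) formula: 2A = Σ (x_i·y_{i+1} − x_{i+1}·y_i), indices taken mod 7.
P_1→P_2: (-3)(1) − (5)(0) = -3
P_2→P_3: (5)(-10) − (4)(1) = -54
P_3→P_4: (4)(-4) − (-8)(-10) = -96
P_4→P_5: (-8)(-2) − (-10)(-4) = -24
P_5→P_6: (-10)(3) − (-7)(-2) = -44
P_6→P_7: (-7)(7.5) − (-4.5)(3) = -39
P_7→P_1: (-4.5)(0) − (-3)(7.5) = 22.5
Σ = -237.5
Signed area = Σ/2 = -118.75 (negative ⇒ clockwise traversal).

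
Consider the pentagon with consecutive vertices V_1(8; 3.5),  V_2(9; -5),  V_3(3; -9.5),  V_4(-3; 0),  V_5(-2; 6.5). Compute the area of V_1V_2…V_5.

Apply the shoelace (surveyor's) formula: 2A = Σ (x_i·y_{i+1} − x_{i+1}·y_i), indices taken mod 5.
Cross-terms: -71.5, -70.5, -28.5, -19.5, -59  ⇒  Σ = -249
Area = |Σ|/2 = 124.5.

124.5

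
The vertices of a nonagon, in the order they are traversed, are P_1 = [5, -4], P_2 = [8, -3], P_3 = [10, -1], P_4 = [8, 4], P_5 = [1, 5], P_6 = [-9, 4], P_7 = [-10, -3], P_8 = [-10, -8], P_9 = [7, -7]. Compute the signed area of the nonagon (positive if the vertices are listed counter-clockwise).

Σ = (17) + (22) + (48) + (36) + (49) + (67) + (50) + (126) + (7) = 422
Signed area = Σ/2 = 211 (positive ⇒ counter-clockwise traversal).

211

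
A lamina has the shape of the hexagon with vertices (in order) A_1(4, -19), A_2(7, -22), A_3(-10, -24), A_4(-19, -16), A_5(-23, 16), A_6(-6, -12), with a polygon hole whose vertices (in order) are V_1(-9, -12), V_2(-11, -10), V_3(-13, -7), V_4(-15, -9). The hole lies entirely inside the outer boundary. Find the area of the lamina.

Outer boundary:
Σ = (45) + (-388) + (-296) + (-672) + (372) + (162) = -777
Area = |Σ|/2 = 388.5.
Hole:
V_1→V_2: (-9)(-10) − (-11)(-12) = -42
V_2→V_3: (-11)(-7) − (-13)(-10) = -53
V_3→V_4: (-13)(-9) − (-15)(-7) = 12
V_4→V_1: (-15)(-12) − (-9)(-9) = 99
Σ = 16
Area = |Σ|/2 = 8.
Net area = 388.5 − 8 = 380.5.

380.5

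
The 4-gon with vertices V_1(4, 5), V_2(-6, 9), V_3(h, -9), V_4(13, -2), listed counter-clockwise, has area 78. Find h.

Write out the shoelace sum; only the two edges meeting at V_3 involve h:
2·Area = [((-6)·(-9) − h·9) + (h·(-2) − 13·(-9))] + 139
       = -11·h + 310 = 156
⇒ h = 14.

14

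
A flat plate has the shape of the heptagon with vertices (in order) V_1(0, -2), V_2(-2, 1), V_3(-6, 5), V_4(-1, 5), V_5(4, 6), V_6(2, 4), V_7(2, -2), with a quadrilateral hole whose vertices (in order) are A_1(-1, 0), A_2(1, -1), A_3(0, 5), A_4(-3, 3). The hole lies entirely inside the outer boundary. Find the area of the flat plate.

23.5

Outer boundary:
Apply Gauss's area formula: 2A = Σ (x_i·y_{i+1} − x_{i+1}·y_i), indices taken mod 7.
Σ = (-4) + (-4) + (-25) + (-26) + (4) + (-12) + (-4) = -71
Area = |Σ|/2 = 35.5.
Hole:
Apply the surveyor's formula: 2A = Σ (x_i·y_{i+1} − x_{i+1}·y_i), indices taken mod 4.
Σ = (1) + (5) + (15) + (3) = 24
Area = |Σ|/2 = 12.
Net area = 35.5 − 12 = 23.5.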